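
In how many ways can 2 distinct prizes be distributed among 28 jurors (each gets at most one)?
P(28,2) = 28!/(28-2)! = 756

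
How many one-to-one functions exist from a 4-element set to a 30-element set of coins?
P(30,4) = 30!/(30-4)! = 657720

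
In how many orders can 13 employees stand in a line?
13! = 6227020800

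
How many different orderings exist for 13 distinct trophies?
13! = 6227020800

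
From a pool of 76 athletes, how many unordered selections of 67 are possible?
C(76,67) = 76!/(67!×9!) = 142466675900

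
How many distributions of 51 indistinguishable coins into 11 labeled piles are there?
C(51+11-1, 11-1) = C(61, 10) = 90177170226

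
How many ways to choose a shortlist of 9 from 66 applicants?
C(66,9) = 66!/(9!×57!) = 37014131440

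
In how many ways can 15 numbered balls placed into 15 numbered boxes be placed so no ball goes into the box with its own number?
!15 = Σ_{j=0}^{15} (-1)^j·15!/j! = 1307674368000 - 1307674368000 + 653837184000 - 217945728000 + 54486432000 - 10897286400 + 1816214400 - 259459200 + 32432400 - 3603600 + 360360 - 32760 + 2730 - 210 + 15 - 1 = 481066515734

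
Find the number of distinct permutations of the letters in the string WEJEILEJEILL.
12! / (2! × 4! × 1! × 3! × 2!) = 831600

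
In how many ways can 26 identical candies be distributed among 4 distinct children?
C(26+4-1, 4-1) = C(29, 3) = 3654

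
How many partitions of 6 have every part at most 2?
Let r_j(i) = number of partitions of i into parts ≤ j, for i = 0..6. r_1(i) = 1 for all i; r_j(i) = r_{j-1}(i) + r_j(i-j). Rows j = 2..2: ≤2: 1 1 2 2 3 3 4. r_2(6) = 4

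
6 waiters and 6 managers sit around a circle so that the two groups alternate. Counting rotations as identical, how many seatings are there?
Fix one of the waiters: (6-1)! ways for the remaining waiters, × 6! ways for the managers = 120 × 720 = 86400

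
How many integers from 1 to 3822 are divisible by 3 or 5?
⌊3822/3⌋ + ⌊3822/5⌋ - ⌊3822/15⌋ = 1274 + 764 - 254 = 1784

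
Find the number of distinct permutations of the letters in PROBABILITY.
11! / (1! × 1! × 1! × 2! × 1! × 2! × 1! × 1! × 1!) = 9979200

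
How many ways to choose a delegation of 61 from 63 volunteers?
C(63,61) = 63!/(61!×2!) = 1953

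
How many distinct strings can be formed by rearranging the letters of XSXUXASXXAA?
11! / (2! × 1! × 5! × 3!) = 27720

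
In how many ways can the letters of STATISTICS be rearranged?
10! / (3! × 3! × 1! × 2! × 1!) = 50400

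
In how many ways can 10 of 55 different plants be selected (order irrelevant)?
C(55,10) = 55!/(10!×45!) = 29248649430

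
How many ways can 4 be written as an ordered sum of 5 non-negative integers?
C(4+5-1, 5-1) = C(8, 4) = 70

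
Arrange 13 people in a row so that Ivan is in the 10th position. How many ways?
Fix one position: (13-1)! = 479001600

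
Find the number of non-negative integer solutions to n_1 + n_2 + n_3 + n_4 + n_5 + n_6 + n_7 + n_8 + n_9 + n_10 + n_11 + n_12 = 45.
C(45+12-1, 12-1) = C(56, 11) = 148902215280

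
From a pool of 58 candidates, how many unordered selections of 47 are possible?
C(58,47) = 58!/(47!×11!) = 227692286640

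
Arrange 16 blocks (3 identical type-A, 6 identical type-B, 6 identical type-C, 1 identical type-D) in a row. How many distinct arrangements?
16! / (3! × 6! × 6! × 1!) = 6726720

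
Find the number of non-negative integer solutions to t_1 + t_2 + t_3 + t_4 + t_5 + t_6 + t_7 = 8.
C(8+7-1, 7-1) = C(14, 6) = 3003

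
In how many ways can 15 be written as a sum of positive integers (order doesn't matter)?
Pentagonal recurrence p(n) = p(n-1) + p(n-2) - p(n-5) - p(n-7) + p(n-12) + p(n-15) - ... gives p(0..14) = 1, 1, 2, 3, 5, 7, 11, 15, 22, 30, 42, 56, 77, 101, 135. p(15) = p(14) + p(13) - p(10) - p(8) + p(3) + p(0) = 135 + 101 - 42 - 22 + 3 + 1 = 176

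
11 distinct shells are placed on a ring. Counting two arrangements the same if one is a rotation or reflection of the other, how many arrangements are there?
(11-1)!/2 = 3628800/2 = 1814400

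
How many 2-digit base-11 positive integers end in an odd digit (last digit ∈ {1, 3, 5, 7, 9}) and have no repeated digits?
Last∈{1,3,5,7,9}. Last=0: 0. Last nonzero: 5×9×P(9,0) = 45. Total = 45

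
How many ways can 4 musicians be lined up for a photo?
4! = 24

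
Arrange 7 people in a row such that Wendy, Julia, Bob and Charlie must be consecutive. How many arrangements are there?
Treat the 4 as one block: (7-4+1)! × 4! = 24 × 24 = 576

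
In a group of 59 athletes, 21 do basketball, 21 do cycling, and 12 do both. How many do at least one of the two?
|A∪B| = |A| + |B| - |A∩B| = 21 + 21 - 12 = 30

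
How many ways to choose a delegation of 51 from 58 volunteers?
C(58,51) = 58!/(51!×7!) = 300674088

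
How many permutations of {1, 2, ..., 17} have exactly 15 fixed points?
Choose the 15 fixed points C(17,15) = 136, derange the rest: !2 = Σ_{j=0}^{2} (-1)^j·2!/j! = 2 - 2 + 1 = 1. Product = 136 × 1 = 136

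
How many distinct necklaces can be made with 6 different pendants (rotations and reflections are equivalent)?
(6-1)!/2 = 120/2 = 60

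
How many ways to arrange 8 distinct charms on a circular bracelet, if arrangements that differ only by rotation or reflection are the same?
(8-1)!/2 = 5040/2 = 2520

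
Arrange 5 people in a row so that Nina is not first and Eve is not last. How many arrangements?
By inclusion-exclusion: 5! - 2×(5-1)! + (5-2)! = 120 - 48 + 6 = 78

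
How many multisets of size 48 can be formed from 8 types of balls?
C(48+8-1, 8-1) = C(55, 7) = 202927725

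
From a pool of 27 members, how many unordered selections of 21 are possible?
C(27,21) = 27!/(21!×6!) = 296010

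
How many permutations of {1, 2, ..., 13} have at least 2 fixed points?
Exactly j fixed points: C(13,j)·!(13-j); sum over j ≥ 2 (derangement numbers via !m = (m-1)·(!(m-1) + !(m-2)): !0..!11 = 1, 0, 1, 2, 9, 44, 265, 1854, 14833, 133496, 1334961, 14684570). Σ_{j=2}^{13} C(13,j)·!(13-j) = C(13,2)·!11 + C(13,3)·!10 + C(13,4)·!9 + C(13,5)·!8 + C(13,6)·!7 + C(13,7)·!6 + C(13,8)·!5 + C(13,9)·!4 + C(13,10)·!3 + C(13,11)·!2 + C(13,12)·!1 + C(13,13)·!0 = 78·14684570 + 286·1334961 + 715·133496 + 1287·14833 + 1716·1854 + 1716·265 + 1287·44 + 715·9 + 286·2 + 78·1 + 13·0 + 1·1 = 1645434935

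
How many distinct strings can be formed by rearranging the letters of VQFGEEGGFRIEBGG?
15! / (1! × 1! × 5! × 3! × 2! × 1! × 1! × 1!) = 908107200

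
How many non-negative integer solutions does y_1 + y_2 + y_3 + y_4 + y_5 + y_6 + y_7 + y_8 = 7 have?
C(7+8-1, 8-1) = C(14, 7) = 3432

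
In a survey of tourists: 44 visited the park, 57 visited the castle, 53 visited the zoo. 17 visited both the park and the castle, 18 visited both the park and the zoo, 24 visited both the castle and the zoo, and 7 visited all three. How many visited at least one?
|A∪B∪C| = 44+57+53-17-18-24+7 = 102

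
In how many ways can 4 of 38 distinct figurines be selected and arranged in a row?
P(38,4) = 38!/(38-4)! = 1771560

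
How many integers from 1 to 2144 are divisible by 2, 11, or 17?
⌊2144/2⌋+⌊2144/11⌋+⌊2144/17⌋ - ⌊2144/22⌋-⌊2144/34⌋-⌊2144/187⌋ + ⌊2144/374⌋ = 1072+194+126 - 97-63-11 + 5 = 1226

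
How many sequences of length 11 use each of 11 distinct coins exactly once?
11! = 39916800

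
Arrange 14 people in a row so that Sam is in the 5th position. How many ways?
Fix one position: (14-1)! = 6227020800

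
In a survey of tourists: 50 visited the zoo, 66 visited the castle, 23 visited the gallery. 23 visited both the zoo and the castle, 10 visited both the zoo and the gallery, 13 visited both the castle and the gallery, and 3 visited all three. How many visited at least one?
|A∪B∪C| = 50+66+23-23-10-13+3 = 96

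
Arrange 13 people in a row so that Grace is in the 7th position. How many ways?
Fix one position: (13-1)! = 479001600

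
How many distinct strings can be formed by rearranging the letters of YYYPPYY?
7! / (5! × 2!) = 21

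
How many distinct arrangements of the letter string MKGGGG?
6! / (4! × 1! × 1!) = 30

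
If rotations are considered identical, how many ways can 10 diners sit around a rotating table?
Circular: fix one position, arrange the rest. (10-1)! = 362880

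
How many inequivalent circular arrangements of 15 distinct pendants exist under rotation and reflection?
(15-1)!/2 = 87178291200/2 = 43589145600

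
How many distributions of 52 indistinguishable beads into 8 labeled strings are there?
C(52+8-1, 8-1) = C(59, 7) = 341149446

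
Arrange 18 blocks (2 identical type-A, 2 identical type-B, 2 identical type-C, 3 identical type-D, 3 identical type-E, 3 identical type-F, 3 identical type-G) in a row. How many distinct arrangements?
18! / (2! × 2! × 2! × 3! × 3! × 3! × 3!) = 617512896000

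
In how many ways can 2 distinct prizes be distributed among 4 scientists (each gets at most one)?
P(4,2) = 4!/(4-2)! = 12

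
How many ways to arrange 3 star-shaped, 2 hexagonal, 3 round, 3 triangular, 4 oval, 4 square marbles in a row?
19! / (3! × 2! × 3! × 3! × 4! × 4!) = 488864376000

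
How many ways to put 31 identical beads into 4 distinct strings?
C(31+4-1, 4-1) = C(34, 3) = 5984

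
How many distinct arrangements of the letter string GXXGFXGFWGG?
11! / (1! × 2! × 5! × 3!) = 27720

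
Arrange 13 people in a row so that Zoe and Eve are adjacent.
Treat as block: (13-1)! × 2! = 479001600 × 2 = 958003200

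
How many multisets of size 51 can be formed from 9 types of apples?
C(51+9-1, 9-1) = C(59, 8) = 2217471399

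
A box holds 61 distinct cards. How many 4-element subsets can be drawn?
C(61,4) = 61!/(4!×57!) = 521855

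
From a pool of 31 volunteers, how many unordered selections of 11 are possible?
C(31,11) = 31!/(11!×20!) = 84672315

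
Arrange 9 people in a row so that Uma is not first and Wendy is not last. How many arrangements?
By inclusion-exclusion: 9! - 2×(9-1)! + (9-2)! = 362880 - 80640 + 5040 = 287280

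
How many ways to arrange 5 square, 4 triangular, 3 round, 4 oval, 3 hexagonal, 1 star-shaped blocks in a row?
20! / (5! × 4! × 3! × 4! × 3! × 1!) = 977728752000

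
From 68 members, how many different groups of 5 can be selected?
C(68,5) = 68!/(5!×63!) = 10424128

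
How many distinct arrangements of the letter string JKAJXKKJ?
8! / (3! × 1! × 1! × 3!) = 1120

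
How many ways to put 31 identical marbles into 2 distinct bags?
C(31+2-1, 2-1) = C(32, 1) = 32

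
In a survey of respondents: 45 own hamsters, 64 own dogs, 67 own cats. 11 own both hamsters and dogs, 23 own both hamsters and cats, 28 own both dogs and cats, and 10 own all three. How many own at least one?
|A∪B∪C| = 45+64+67-11-23-28+10 = 124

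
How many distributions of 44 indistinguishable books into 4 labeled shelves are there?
C(44+4-1, 4-1) = C(47, 3) = 16215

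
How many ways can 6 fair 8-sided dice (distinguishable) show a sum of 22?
Coefficient of x^22 in (x + x² + ... + x^8)^6. By inclusion-exclusion on dice exceeding 8: Σ_j (-1)^j C(6,j)·C(22-1-8j, 5) = C(6,0)·C(21,5) - C(6,1)·C(13,5) + C(6,2)·C(5,5) = 1·20349 - 6·1287 + 15·1 = 12642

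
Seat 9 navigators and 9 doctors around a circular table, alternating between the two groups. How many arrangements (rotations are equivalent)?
Fix one of the navigators: (9-1)! ways for the remaining navigators, × 9! ways for the doctors = 40320 × 362880 = 14631321600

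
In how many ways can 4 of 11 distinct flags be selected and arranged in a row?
P(11,4) = 11!/(11-4)! = 7920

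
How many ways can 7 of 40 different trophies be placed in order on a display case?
P(40,7) = 40!/(40-7)! = 93963542400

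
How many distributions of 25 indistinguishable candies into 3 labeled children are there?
C(25+3-1, 3-1) = C(27, 2) = 351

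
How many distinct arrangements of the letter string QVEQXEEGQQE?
11! / (4! × 1! × 4! × 1! × 1!) = 69300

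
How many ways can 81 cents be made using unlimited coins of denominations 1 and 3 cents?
Coefficient of x^81 in 1/(1-x^1) · 1/(1-x^3). Use j coins of 3 for j = 0..⌊81/3⌋ = 27, the rest in 1s: 27 + 1 = 28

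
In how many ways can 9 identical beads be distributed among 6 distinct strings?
C(9+6-1, 6-1) = C(14, 5) = 2002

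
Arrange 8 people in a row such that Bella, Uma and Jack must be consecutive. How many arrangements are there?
Treat the 3 as one block: (8-3+1)! × 3! = 720 × 6 = 4320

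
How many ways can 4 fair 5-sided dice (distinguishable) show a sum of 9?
Coefficient of x^9 in (x + x² + ... + x^5)^4. By inclusion-exclusion on dice exceeding 5: Σ_j (-1)^j C(4,j)·C(9-1-5j, 3) = C(4,0)·C(8,3) - C(4,1)·C(3,3) = 1·56 - 4·1 = 52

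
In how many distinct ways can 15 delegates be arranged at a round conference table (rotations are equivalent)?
Circular: fix one position, arrange the rest. (15-1)! = 87178291200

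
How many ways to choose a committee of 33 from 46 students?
C(46,33) = 46!/(33!×13!) = 101766230790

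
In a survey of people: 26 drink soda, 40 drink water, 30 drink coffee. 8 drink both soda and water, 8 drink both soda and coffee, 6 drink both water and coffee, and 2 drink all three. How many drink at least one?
|A∪B∪C| = 26+40+30-8-8-6+2 = 76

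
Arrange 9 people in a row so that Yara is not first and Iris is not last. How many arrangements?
By inclusion-exclusion: 9! - 2×(9-1)! + (9-2)! = 362880 - 80640 + 5040 = 287280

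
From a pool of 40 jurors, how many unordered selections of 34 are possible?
C(40,34) = 40!/(34!×6!) = 3838380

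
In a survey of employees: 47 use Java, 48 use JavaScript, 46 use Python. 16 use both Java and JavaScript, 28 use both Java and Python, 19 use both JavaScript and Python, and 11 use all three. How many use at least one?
|A∪B∪C| = 47+48+46-16-28-19+11 = 89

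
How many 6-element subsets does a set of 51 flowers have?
C(51,6) = 51!/(6!×45!) = 18009460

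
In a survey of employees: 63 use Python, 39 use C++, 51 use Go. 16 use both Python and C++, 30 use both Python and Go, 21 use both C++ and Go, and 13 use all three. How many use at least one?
|A∪B∪C| = 63+39+51-16-30-21+13 = 99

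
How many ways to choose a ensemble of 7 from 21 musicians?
C(21,7) = 21!/(7!×14!) = 116280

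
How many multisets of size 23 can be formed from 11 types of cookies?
C(23+11-1, 11-1) = C(33, 10) = 92561040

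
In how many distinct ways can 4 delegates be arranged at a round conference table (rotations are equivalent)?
Circular: fix one position, arrange the rest. (4-1)! = 6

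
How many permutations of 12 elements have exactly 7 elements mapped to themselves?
Choose the 7 fixed points C(12,7) = 792, derange the rest: !5 = Σ_{j=0}^{5} (-1)^j·5!/j! = 120 - 120 + 60 - 20 + 5 - 1 = 44. Product = 792 × 44 = 34848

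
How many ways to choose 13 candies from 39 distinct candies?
C(39,13) = 39!/(13!×26!) = 8122425444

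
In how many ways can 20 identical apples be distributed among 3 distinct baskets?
C(20+3-1, 3-1) = C(22, 2) = 231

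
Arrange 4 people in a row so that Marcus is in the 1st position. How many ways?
Fix one position: (4-1)! = 6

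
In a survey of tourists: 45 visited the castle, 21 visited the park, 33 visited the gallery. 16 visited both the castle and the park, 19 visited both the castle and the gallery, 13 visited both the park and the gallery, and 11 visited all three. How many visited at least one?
|A∪B∪C| = 45+21+33-16-19-13+11 = 62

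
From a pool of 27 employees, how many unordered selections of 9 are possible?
C(27,9) = 27!/(9!×18!) = 4686825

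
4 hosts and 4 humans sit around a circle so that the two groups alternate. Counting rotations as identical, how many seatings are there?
Fix one of the hosts: (4-1)! ways for the remaining hosts, × 4! ways for the humans = 6 × 24 = 144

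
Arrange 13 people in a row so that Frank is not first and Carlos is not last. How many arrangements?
By inclusion-exclusion: 13! - 2×(13-1)! + (13-2)! = 6227020800 - 958003200 + 39916800 = 5308934400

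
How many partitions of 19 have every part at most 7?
Let r_j(i) = number of partitions of i into parts ≤ j, for i = 0..19. r_1(i) = 1 for all i; r_j(i) = r_{j-1}(i) + r_j(i-j). Rows j = 2..7: ≤2: 1 1 2 2 3 3 4 4 5 5 6 6 7 7 8 8 9 9 10 10; ≤3: 1 1 2 3 4 5 7 8 10 12 14 16 19 21 24 27 30 33 37 40; ≤4: 1 1 2 3 5 6 9 11 15 18 23 27 34 39 47 54 64 72 84 94; ≤5: 1 1 2 3 5 7 10 13 18 23 30 37 47 57 70 84 101 119 141 164; ≤6: 1 1 2 3 5 7 11 14 20 26 35 44 58 71 90 110 136 163 199 235; ≤7: 1 1 2 3 5 7 11 15 21 28 38 49 65 82 105 131 164 201 248 300. r_7(19) = 300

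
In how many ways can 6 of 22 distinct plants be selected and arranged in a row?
P(22,6) = 22!/(22-6)! = 53721360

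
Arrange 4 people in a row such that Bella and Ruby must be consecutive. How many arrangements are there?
Treat the 2 as one block: (4-2+1)! × 2! = 6 × 2 = 12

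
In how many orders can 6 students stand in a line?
6! = 720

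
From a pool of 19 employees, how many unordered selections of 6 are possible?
C(19,6) = 19!/(6!×13!) = 27132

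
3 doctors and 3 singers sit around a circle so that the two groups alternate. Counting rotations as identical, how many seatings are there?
Fix one of the doctors: (3-1)! ways for the remaining doctors, × 3! ways for the singers = 2 × 6 = 12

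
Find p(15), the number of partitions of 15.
Pentagonal recurrence p(n) = p(n-1) + p(n-2) - p(n-5) - p(n-7) + p(n-12) + p(n-15) - ... gives p(0..14) = 1, 1, 2, 3, 5, 7, 11, 15, 22, 30, 42, 56, 77, 101, 135. p(15) = p(14) + p(13) - p(10) - p(8) + p(3) + p(0) = 135 + 101 - 42 - 22 + 3 + 1 = 176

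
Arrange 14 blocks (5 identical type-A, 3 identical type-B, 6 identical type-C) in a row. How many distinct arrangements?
14! / (5! × 3! × 6!) = 168168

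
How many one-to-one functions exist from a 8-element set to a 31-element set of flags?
P(31,8) = 31!/(31-8)! = 318073392000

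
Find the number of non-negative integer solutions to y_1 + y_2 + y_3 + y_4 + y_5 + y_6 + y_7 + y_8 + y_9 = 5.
C(5+9-1, 9-1) = C(13, 8) = 1287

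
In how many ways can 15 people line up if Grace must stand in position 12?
Fix one position: (15-1)! = 87178291200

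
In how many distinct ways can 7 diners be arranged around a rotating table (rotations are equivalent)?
Circular: fix one position, arrange the rest. (7-1)! = 720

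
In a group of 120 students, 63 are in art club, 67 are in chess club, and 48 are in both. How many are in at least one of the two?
|A∪B| = |A| + |B| - |A∩B| = 63 + 67 - 48 = 82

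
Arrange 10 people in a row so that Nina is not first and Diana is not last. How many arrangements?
By inclusion-exclusion: 10! - 2×(10-1)! + (10-2)! = 3628800 - 725760 + 40320 = 2943360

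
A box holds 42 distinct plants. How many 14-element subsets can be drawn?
C(42,14) = 42!/(14!×28!) = 52860229080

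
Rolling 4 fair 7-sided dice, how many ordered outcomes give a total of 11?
Coefficient of x^11 in (x + x² + ... + x^7)^4. By inclusion-exclusion on dice exceeding 7: Σ_j (-1)^j C(4,j)·C(11-1-7j, 3) = C(4,0)·C(10,3) - C(4,1)·C(3,3) = 1·120 - 4·1 = 116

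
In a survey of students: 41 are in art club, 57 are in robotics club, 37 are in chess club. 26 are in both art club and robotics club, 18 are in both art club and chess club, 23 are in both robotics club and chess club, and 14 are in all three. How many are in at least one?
|A∪B∪C| = 41+57+37-26-18-23+14 = 82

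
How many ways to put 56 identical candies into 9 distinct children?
C(56+9-1, 9-1) = C(64, 8) = 4426165368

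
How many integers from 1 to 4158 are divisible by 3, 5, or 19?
⌊4158/3⌋+⌊4158/5⌋+⌊4158/19⌋ - ⌊4158/15⌋-⌊4158/57⌋-⌊4158/95⌋ + ⌊4158/285⌋ = 1386+831+218 - 277-72-43 + 14 = 2057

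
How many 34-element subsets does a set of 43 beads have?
C(43,34) = 43!/(34!×9!) = 563921995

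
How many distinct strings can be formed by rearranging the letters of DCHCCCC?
7! / (5! × 1! × 1!) = 42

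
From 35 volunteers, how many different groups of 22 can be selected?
C(35,22) = 35!/(22!×13!) = 1476337800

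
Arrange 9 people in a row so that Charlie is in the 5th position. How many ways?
Fix one position: (9-1)! = 40320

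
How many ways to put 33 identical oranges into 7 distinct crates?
C(33+7-1, 7-1) = C(39, 6) = 3262623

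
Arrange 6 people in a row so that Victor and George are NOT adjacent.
Total - adjacent = 6! - (6-1)!×2 = 720 - 240 = 480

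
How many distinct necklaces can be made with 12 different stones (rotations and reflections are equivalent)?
(12-1)!/2 = 39916800/2 = 19958400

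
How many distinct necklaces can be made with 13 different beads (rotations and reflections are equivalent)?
(13-1)!/2 = 479001600/2 = 239500800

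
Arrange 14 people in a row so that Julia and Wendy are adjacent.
Treat as block: (14-1)! × 2! = 6227020800 × 2 = 12454041600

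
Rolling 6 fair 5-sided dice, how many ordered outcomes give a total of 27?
Coefficient of x^27 in (x + x² + ... + x^5)^6. By inclusion-exclusion on dice exceeding 5: Σ_j (-1)^j C(6,j)·C(27-1-5j, 5) = C(6,0)·C(26,5) - C(6,1)·C(21,5) + C(6,2)·C(16,5) - C(6,3)·C(11,5) + C(6,4)·C(6,5) = 1·65780 - 6·20349 + 15·4368 - 20·462 + 15·6 = 56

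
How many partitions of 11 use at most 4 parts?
By conjugation, equals partitions of 11 into parts ≤ 4. Let r_j(i) = number of partitions of i into parts ≤ j, for i = 0..11. r_1(i) = 1 for all i; r_j(i) = r_{j-1}(i) + r_j(i-j). Rows j = 2..4: ≤2: 1 1 2 2 3 3 4 4 5 5 6 6; ≤3: 1 1 2 3 4 5 7 8 10 12 14 16; ≤4: 1 1 2 3 5 6 9 11 15 18 23 27. r_4(11) = 27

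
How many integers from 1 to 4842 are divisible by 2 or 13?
⌊4842/2⌋ + ⌊4842/13⌋ - ⌊4842/26⌋ = 2421 + 372 - 186 = 2607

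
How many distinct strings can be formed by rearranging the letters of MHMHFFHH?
8! / (2! × 4! × 2!) = 420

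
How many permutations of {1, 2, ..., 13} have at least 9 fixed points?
Exactly j fixed points: C(13,j)·!(13-j); sum over j ≥ 9 (derangement numbers via !m = (m-1)·(!(m-1) + !(m-2)): !0..!4 = 1, 0, 1, 2, 9). Σ_{j=9}^{13} C(13,j)·!(13-j) = C(13,9)·!4 + C(13,10)·!3 + C(13,11)·!2 + C(13,12)·!1 + C(13,13)·!0 = 715·9 + 286·2 + 78·1 + 13·0 + 1·1 = 7086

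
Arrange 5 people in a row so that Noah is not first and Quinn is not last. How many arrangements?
By inclusion-exclusion: 5! - 2×(5-1)! + (5-2)! = 120 - 48 + 6 = 78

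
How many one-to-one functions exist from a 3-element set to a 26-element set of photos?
P(26,3) = 26!/(26-3)! = 15600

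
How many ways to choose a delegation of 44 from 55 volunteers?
C(55,44) = 55!/(44!×11!) = 119653565850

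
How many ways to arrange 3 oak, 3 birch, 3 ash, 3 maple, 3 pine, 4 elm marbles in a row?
19! / (3! × 3! × 3! × 3! × 3! × 4!) = 651819168000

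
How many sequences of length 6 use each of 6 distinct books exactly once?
6! = 720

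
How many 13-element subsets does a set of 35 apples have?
C(35,13) = 35!/(13!×22!) = 1476337800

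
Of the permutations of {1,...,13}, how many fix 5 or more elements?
Exactly j fixed points: C(13,j)·!(13-j); sum over j ≥ 5 (derangement numbers via !m = (m-1)·(!(m-1) + !(m-2)): !0..!8 = 1, 0, 1, 2, 9, 44, 265, 1854, 14833). Σ_{j=5}^{13} C(13,j)·!(13-j) = C(13,5)·!8 + C(13,6)·!7 + C(13,7)·!6 + C(13,8)·!5 + C(13,9)·!4 + C(13,10)·!3 + C(13,11)·!2 + C(13,12)·!1 + C(13,13)·!0 = 1287·14833 + 1716·1854 + 1716·265 + 1287·44 + 715·9 + 286·2 + 78·1 + 13·0 + 1·1 = 22789989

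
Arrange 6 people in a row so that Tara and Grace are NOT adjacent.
Total - adjacent = 6! - (6-1)!×2 = 720 - 240 = 480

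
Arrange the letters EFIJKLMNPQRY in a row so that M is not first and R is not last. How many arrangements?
By inclusion-exclusion: 12! - 2×(12-1)! + (12-2)! = 479001600 - 79833600 + 3628800 = 402796800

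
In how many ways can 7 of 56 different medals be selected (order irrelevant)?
C(56,7) = 56!/(7!×49!) = 231917400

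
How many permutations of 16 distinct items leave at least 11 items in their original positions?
Exactly j fixed points: C(16,j)·!(16-j); sum over j ≥ 11 (derangement numbers via !m = (m-1)·(!(m-1) + !(m-2)): !0..!5 = 1, 0, 1, 2, 9, 44). Σ_{j=11}^{16} C(16,j)·!(16-j) = C(16,11)·!5 + C(16,12)·!4 + C(16,13)·!3 + C(16,14)·!2 + C(16,15)·!1 + C(16,16)·!0 = 4368·44 + 1820·9 + 560·2 + 120·1 + 16·0 + 1·1 = 209813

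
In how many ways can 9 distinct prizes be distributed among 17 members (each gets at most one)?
P(17,9) = 17!/(17-9)! = 8821612800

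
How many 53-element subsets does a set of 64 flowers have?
C(64,53) = 64!/(53!×11!) = 743595781824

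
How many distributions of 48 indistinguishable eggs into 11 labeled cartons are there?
C(48+11-1, 11-1) = C(58, 10) = 52179482355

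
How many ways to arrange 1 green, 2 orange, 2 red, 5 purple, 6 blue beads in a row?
16! / (1! × 2! × 2! × 5! × 6!) = 60540480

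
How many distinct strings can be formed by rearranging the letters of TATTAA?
6! / (3! × 3!) = 20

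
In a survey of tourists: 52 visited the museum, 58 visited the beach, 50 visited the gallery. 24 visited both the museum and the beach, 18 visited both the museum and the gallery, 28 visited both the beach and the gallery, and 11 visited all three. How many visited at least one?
|A∪B∪C| = 52+58+50-24-18-28+11 = 101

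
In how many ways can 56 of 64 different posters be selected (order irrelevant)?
C(64,56) = 64!/(56!×8!) = 4426165368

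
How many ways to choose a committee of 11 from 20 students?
C(20,11) = 20!/(11!×9!) = 167960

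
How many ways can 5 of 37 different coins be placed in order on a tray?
P(37,5) = 37!/(37-5)! = 52307640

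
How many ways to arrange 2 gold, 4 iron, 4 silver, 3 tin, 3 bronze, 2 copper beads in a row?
18! / (2! × 4! × 4! × 3! × 3! × 2!) = 77189112000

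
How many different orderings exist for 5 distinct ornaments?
5! = 120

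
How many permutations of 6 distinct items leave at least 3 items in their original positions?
Exactly j fixed points: C(6,j)·!(6-j); sum over j ≥ 3 (derangement numbers via !m = (m-1)·(!(m-1) + !(m-2)): !0..!3 = 1, 0, 1, 2). Σ_{j=3}^{6} C(6,j)·!(6-j) = C(6,3)·!3 + C(6,4)·!2 + C(6,5)·!1 + C(6,6)·!0 = 20·2 + 15·1 + 6·0 + 1·1 = 56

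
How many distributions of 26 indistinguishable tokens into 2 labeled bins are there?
C(26+2-1, 2-1) = C(27, 1) = 27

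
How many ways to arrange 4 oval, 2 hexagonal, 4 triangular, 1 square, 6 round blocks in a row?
17! / (4! × 2! × 4! × 1! × 6!) = 428828400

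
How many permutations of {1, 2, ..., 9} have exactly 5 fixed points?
Choose the 5 fixed points C(9,5) = 126, derange the rest: !4 = Σ_{j=0}^{4} (-1)^j·4!/j! = 24 - 24 + 12 - 4 + 1 = 9. Product = 126 × 9 = 1134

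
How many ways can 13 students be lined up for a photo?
13! = 6227020800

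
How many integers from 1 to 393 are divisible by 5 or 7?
⌊393/5⌋ + ⌊393/7⌋ - ⌊393/35⌋ = 78 + 56 - 11 = 123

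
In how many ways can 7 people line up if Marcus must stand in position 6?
Fix one position: (7-1)! = 720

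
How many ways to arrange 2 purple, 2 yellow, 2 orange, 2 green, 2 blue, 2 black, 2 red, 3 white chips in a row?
17! / (2! × 2! × 2! × 2! × 2! × 2! × 2! × 3!) = 463134672000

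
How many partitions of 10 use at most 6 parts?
By conjugation, equals partitions of 10 into parts ≤ 6. Let r_j(i) = number of partitions of i into parts ≤ j, for i = 0..10. r_1(i) = 1 for all i; r_j(i) = r_{j-1}(i) + r_j(i-j). Rows j = 2..6: ≤2: 1 1 2 2 3 3 4 4 5 5 6; ≤3: 1 1 2 3 4 5 7 8 10 12 14; ≤4: 1 1 2 3 5 6 9 11 15 18 23; ≤5: 1 1 2 3 5 7 10 13 18 23 30; ≤6: 1 1 2 3 5 7 11 14 20 26 35. r_6(10) = 35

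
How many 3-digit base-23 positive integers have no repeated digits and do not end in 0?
Last digit: 22 nonzero choices. First digit: 21 (nonzero, ≠last). Middle 1: P(21,1) = 21. Total = 9702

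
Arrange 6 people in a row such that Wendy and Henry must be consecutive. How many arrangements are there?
Treat the 2 as one block: (6-2+1)! × 2! = 120 × 2 = 240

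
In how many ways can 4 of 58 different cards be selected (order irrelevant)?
C(58,4) = 58!/(4!×54!) = 424270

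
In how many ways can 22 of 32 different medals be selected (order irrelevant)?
C(32,22) = 32!/(22!×10!) = 64512240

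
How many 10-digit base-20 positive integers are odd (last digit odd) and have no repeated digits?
Last∈{1,3,5,7,9,11,13,15,17,19}. Last=0: 0. Last nonzero: 10×18×P(18,8) = 317578060800. Total = 317578060800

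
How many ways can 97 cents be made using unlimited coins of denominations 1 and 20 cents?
Coefficient of x^97 in 1/(1-x^1) · 1/(1-x^20). Use j coins of 20 for j = 0..⌊97/20⌋ = 4, the rest in 1s: 4 + 1 = 5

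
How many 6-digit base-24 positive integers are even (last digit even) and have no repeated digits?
Last∈{0,2,4,6,8,10,12,14,16,18,20,22}. Last=0: 4037880. Last nonzero: 11×22×P(22,4) = 42485520. Total = 46523400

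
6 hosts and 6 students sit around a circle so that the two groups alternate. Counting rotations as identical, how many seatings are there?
Fix one of the hosts: (6-1)! ways for the remaining hosts, × 6! ways for the students = 120 × 720 = 86400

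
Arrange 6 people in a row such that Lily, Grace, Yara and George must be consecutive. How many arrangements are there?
Treat the 4 as one block: (6-4+1)! × 4! = 6 × 24 = 144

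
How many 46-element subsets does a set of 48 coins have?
C(48,46) = 48!/(46!×2!) = 1128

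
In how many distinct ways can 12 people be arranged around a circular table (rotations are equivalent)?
Circular: fix one position, arrange the rest. (12-1)! = 39916800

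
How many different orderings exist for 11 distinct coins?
11! = 39916800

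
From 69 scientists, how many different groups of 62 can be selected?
C(69,62) = 69!/(62!×7!) = 1078897248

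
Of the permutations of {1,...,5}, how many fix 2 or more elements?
Exactly j fixed points: C(5,j)·!(5-j); sum over j ≥ 2 (derangement numbers via !m = (m-1)·(!(m-1) + !(m-2)): !0..!3 = 1, 0, 1, 2). Σ_{j=2}^{5} C(5,j)·!(5-j) = C(5,2)·!3 + C(5,3)·!2 + C(5,4)·!1 + C(5,5)·!0 = 10·2 + 10·1 + 5·0 + 1·1 = 31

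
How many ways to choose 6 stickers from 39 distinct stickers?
C(39,6) = 39!/(6!×33!) = 3262623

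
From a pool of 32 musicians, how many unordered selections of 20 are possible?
C(32,20) = 32!/(20!×12!) = 225792840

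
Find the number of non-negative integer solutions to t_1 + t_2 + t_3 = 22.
C(22+3-1, 3-1) = C(24, 2) = 276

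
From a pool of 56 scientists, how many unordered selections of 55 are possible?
C(56,55) = 56!/(55!×1!) = 56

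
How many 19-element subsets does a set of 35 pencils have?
C(35,19) = 35!/(19!×16!) = 4059928950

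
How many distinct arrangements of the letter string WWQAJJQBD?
9! / (1! × 1! × 2! × 2! × 1! × 2!) = 45360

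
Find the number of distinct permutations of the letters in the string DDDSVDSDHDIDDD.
14! / (1! × 1! × 2! × 1! × 9!) = 120120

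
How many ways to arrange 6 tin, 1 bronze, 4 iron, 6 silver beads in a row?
17! / (6! × 1! × 4! × 6!) = 28588560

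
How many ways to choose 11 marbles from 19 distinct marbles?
C(19,11) = 19!/(11!×8!) = 75582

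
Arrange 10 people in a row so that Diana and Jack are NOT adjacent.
Total - adjacent = 10! - (10-1)!×2 = 3628800 - 725760 = 2903040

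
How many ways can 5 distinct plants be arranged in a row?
5! = 120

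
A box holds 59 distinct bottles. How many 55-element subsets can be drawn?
C(59,55) = 59!/(55!×4!) = 455126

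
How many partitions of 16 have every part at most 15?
Let r_j(i) = number of partitions of i into parts ≤ j, for i = 0..16. r_1(i) = 1 for all i; r_j(i) = r_{j-1}(i) + r_j(i-j). Rows j = 2..15: ≤2: 1 1 2 2 3 3 4 4 5 5 6 6 7 7 8 8 9; ≤3: 1 1 2 3 4 5 7 8 10 12 14 16 19 21 24 27 30; ≤4: 1 1 2 3 5 6 9 11 15 18 23 27 34 39 47 54 64; ≤5: 1 1 2 3 5 7 10 13 18 23 30 37 47 57 70 84 101; ≤6: 1 1 2 3 5 7 11 14 20 26 35 44 58 71 90 110 136; ≤7: 1 1 2 3 5 7 11 15 21 28 38 49 65 82 105 131 164; ≤8: 1 1 2 3 5 7 11 15 22 29 40 52 70 89 116 146 186; ≤9: 1 1 2 3 5 7 11 15 22 30 41 54 73 94 123 157 201; ≤10: 1 1 2 3 5 7 11 15 22 30 42 55 75 97 128 164 212; ≤11: 1 1 2 3 5 7 11 15 22 30 42 56 76 99 131 169 219; ≤12: 1 1 2 3 5 7 11 15 22 30 42 56 77 100 133 172 224; ≤13: 1 1 2 3 5 7 11 15 22 30 42 56 77 101 134 174 227; ≤14: 1 1 2 3 5 7 11 15 22 30 42 56 77 101 135 175 229; ≤15: 1 1 2 3 5 7 11 15 22 30 42 56 77 101 135 176 230. r_15(16) = 230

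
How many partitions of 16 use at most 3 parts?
By conjugation, equals partitions of 16 into parts ≤ 3. Let r_j(i) = number of partitions of i into parts ≤ j, for i = 0..16. r_1(i) = 1 for all i; r_j(i) = r_{j-1}(i) + r_j(i-j). Rows j = 2..3: ≤2: 1 1 2 2 3 3 4 4 5 5 6 6 7 7 8 8 9; ≤3: 1 1 2 3 4 5 7 8 10 12 14 16 19 21 24 27 30. r_3(16) = 30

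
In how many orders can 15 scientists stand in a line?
15! = 1307674368000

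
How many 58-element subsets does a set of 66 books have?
C(66,58) = 66!/(58!×8!) = 5743572120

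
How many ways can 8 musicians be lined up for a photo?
8! = 40320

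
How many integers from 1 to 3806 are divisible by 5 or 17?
⌊3806/5⌋ + ⌊3806/17⌋ - ⌊3806/85⌋ = 761 + 223 - 44 = 940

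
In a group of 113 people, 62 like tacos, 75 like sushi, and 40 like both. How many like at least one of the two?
|A∪B| = |A| + |B| - |A∩B| = 62 + 75 - 40 = 97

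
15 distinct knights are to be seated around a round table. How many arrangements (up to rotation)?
Circular: fix one position, arrange the rest. (15-1)! = 87178291200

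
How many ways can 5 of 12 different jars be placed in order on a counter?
P(12,5) = 12!/(12-5)! = 95040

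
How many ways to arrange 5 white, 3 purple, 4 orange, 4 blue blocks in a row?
16! / (5! × 3! × 4! × 4!) = 50450400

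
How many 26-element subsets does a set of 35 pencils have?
C(35,26) = 35!/(26!×9!) = 70607460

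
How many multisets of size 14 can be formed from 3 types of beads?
C(14+3-1, 3-1) = C(16, 2) = 120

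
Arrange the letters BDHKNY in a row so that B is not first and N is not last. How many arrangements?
By inclusion-exclusion: 6! - 2×(6-1)! + (6-2)! = 720 - 240 + 24 = 504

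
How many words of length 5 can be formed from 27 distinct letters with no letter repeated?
P(27,5) = 27!/(27-5)! = 9687600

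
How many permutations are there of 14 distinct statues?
14! = 87178291200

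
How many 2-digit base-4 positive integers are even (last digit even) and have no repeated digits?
Last∈{0,2}. Last=0: 3. Last nonzero: 1×2×P(2,0) = 2. Total = 5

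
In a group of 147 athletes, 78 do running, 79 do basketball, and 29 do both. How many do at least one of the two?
|A∪B| = |A| + |B| - |A∩B| = 78 + 79 - 29 = 128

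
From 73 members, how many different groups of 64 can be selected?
C(73,64) = 73!/(64!×9!) = 97082021465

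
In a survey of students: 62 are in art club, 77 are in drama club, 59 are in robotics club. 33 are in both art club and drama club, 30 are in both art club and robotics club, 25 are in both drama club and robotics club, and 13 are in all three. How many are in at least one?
|A∪B∪C| = 62+77+59-33-30-25+13 = 123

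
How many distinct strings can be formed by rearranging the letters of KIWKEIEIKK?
10! / (3! × 2! × 4! × 1!) = 12600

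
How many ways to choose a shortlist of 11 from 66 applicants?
C(66,11) = 66!/(11!×55!) = 1074082795968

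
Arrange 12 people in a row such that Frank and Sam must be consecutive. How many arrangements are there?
Treat the 2 as one block: (12-2+1)! × 2! = 39916800 × 2 = 79833600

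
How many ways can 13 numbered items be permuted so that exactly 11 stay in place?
Choose the 11 fixed points C(13,11) = 78, derange the rest: !2 = Σ_{j=0}^{2} (-1)^j·2!/j! = 2 - 2 + 1 = 1. Product = 78 × 1 = 78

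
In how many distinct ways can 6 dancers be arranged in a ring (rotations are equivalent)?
Circular: fix one position, arrange the rest. (6-1)! = 120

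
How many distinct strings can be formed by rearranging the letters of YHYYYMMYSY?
10! / (2! × 1! × 1! × 6!) = 2520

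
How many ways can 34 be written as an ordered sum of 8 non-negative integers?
C(34+8-1, 8-1) = C(41, 7) = 22481940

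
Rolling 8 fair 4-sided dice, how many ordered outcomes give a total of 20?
Coefficient of x^20 in (x + x² + ... + x^4)^8. By inclusion-exclusion on dice exceeding 4: Σ_j (-1)^j C(8,j)·C(20-1-4j, 7) = C(8,0)·C(19,7) - C(8,1)·C(15,7) + C(8,2)·C(11,7) - C(8,3)·C(7,7) = 1·50388 - 8·6435 + 28·330 - 56·1 = 8092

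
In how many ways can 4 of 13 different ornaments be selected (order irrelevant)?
C(13,4) = 13!/(4!×9!) = 715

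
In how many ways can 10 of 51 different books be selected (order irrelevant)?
C(51,10) = 51!/(10!×41!) = 12777711870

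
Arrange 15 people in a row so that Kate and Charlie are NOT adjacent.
Total - adjacent = 15! - (15-1)!×2 = 1307674368000 - 174356582400 = 1133317785600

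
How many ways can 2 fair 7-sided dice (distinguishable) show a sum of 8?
Coefficient of x^8 in (x + x² + ... + x^7)^2. By inclusion-exclusion on dice exceeding 7: Σ_j (-1)^j C(2,j)·C(8-1-7j, 1) = C(2,0)·C(7,1) = 1·7 = 7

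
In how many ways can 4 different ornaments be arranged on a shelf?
4! = 24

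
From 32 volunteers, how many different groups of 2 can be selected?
C(32,2) = 32!/(2!×30!) = 496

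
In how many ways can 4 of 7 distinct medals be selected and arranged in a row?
P(7,4) = 7!/(7-4)! = 840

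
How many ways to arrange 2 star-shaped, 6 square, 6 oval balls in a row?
14! / (2! × 6! × 6!) = 84084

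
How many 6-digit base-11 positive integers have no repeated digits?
First digit: 10 choices (nonzero). Then descending: 10 × 10 × 9 × 8 × 7 × 6 = 302400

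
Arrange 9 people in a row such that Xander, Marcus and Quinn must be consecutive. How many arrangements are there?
Treat the 3 as one block: (9-3+1)! × 3! = 5040 × 6 = 30240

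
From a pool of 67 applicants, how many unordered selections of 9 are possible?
C(67,9) = 67!/(9!×58!) = 42757703560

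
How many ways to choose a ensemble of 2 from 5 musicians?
C(5,2) = 5!/(2!×3!) = 10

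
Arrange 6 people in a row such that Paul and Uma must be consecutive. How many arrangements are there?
Treat the 2 as one block: (6-2+1)! × 2! = 120 × 2 = 240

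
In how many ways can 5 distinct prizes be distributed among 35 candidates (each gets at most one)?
P(35,5) = 35!/(35-5)! = 38955840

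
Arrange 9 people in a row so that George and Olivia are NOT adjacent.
Total - adjacent = 9! - (9-1)!×2 = 362880 - 80640 = 282240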